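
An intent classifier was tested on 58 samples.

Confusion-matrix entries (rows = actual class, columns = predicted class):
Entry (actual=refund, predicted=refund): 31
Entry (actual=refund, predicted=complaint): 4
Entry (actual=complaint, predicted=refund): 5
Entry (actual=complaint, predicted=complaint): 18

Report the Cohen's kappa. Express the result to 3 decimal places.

0.673

Observed agreement pₒ = trace/N = 49/58 = 0.8448
Expected agreement pₑ = Σ (rowᵢ·colᵢ)/N² = (35·36 + 23·22)/58² = 0.5250
κ = (pₒ − pₑ)/(1 − pₑ) = (0.8448 − 0.5250)/(1 − 0.5250) = 0.673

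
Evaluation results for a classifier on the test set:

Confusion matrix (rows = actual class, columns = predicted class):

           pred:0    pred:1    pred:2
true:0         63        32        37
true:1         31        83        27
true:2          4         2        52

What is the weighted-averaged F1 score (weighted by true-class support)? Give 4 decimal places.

0.5973

Per-class F1 score (2·TP/(2·TP+FP+FN)):
  0: TP=63, FP=31+4=35, FN=32+37=69 → 126/230 = 0.54783
  1: TP=83, FP=32+2=34, FN=31+27=58 → 166/258 = 0.64341
  2: TP=52, FP=37+27=64, FN=4+2=6 → 104/174 = 0.59770
Weighted-F1 score = Σ (supportᵢ/N)·F1 scoreᵢ with N=331: (132/331)·0.54783 + (141/331)·0.64341 + (58/331)·0.59770 = 0.5973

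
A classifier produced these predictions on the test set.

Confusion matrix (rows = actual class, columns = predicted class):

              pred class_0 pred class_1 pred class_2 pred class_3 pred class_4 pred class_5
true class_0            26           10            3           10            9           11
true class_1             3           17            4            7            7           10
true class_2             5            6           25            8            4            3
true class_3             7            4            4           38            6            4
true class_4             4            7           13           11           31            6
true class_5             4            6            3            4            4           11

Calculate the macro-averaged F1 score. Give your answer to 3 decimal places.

Per-class F1 score (2·TP/(2·TP+FP+FN)):
  class_0: TP=26, FP=3+5+7+4+4=23, FN=10+3+10+9+11=43 → 52/118 = 0.4407
  class_1: TP=17, FP=10+6+4+7+6=33, FN=3+4+7+7+10=31 → 34/98 = 0.3469
  class_2: TP=25, FP=3+4+4+13+3=27, FN=5+6+8+4+3=26 → 50/103 = 0.4854
  class_3: TP=38, FP=10+7+8+11+4=40, FN=7+4+4+6+4=25 → 76/141 = 0.5390
  class_4: TP=31, FP=9+7+4+6+4=30, FN=4+7+13+11+6=41 → 62/133 = 0.4662
  class_5: TP=11, FP=11+10+3+4+6=34, FN=4+6+3+4+4=21 → 22/77 = 0.2857
Macro-F1 score = mean = (0.4407 + 0.3469 + 0.4854 + 0.5390 + 0.4662 + 0.2857) / 6 = 0.427

0.427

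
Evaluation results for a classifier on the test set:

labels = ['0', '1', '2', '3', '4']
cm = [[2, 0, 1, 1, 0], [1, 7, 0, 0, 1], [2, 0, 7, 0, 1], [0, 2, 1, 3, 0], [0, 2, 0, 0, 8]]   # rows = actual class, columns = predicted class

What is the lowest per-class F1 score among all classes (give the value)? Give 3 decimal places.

Per-class F1 score (2·TP/(2·TP+FP+FN)):
  0: TP=2, FP=1+2+0+0=3, FN=0+1+1+0=2 → 4/9 = 0.4444
  1: TP=7, FP=0+0+2+2=4, FN=1+0+0+1=2 → 14/20 = 0.7000
  2: TP=7, FP=1+0+1+0=2, FN=2+0+0+1=3 → 14/19 = 0.7368
  3: TP=3, FP=1+0+0+0=1, FN=0+2+1+0=3 → 6/10 = 0.6000
  4: TP=8, FP=0+1+1+0=2, FN=0+2+0+0=2 → 16/20 = 0.8000
Lowest is class '0' with F1 score = 0.444.

0.444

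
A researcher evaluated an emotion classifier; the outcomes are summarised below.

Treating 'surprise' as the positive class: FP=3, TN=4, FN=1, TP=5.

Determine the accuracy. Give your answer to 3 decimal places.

0.692

Accuracy = (TP+TN)/N = (5+4)/13 = 0.692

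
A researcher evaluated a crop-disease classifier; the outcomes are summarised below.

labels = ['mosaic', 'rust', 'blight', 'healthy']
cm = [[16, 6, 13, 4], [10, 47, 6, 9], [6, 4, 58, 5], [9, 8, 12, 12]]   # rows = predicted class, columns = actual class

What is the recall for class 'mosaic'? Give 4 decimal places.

0.3902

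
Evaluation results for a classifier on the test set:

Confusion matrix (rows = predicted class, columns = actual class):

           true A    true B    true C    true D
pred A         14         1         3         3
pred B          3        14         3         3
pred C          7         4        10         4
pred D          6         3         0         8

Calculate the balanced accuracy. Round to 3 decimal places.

0.543

Balanced accuracy = mean of per-class recall.
  A: recall = 14/30 = 0.4667
  B: recall = 14/22 = 0.6364
  C: recall = 10/16 = 0.6250
  D: recall = 8/18 = 0.4444
Mean = (0.4667 + 0.6364 + 0.6250 + 0.4444) / 4 = 0.543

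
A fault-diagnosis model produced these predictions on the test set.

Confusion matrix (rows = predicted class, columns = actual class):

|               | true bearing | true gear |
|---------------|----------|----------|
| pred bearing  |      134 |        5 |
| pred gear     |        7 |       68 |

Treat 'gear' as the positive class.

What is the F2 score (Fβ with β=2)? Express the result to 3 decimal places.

Fβ = (1+β²)·TP / ((1+β²)·TP + β²·FN + FP), with β²=4
= 5·68 / (5·68 + 4·5 + 7) = 0.926

0.926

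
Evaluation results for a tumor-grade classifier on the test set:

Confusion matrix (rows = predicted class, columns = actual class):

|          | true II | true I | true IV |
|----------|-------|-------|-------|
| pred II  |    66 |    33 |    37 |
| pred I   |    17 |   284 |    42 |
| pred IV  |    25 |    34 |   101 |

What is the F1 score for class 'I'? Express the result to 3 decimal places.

0.818

Treat 'I' as positive and all other classes as negative.
F1 score = 2·TP/(2·TP+FP+FN).
I: TP=284, FP=17+42=59, FN=33+34=67 → 568/694 = 0.8184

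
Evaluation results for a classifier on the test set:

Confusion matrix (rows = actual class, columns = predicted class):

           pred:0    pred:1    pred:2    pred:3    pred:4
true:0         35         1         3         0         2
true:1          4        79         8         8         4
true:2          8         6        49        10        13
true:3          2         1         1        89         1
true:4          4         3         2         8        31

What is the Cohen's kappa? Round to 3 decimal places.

Observed agreement pₒ = trace/N = 283/372 = 0.7608
Expected agreement pₑ = Σ (rowᵢ·colᵢ)/N² = (41·53 + 103·90 + 86·63 + 94·115 + 48·51)/372² = 0.2176
κ = (pₒ − pₑ)/(1 − pₑ) = (0.7608 − 0.2176)/(1 − 0.2176) = 0.694

0.694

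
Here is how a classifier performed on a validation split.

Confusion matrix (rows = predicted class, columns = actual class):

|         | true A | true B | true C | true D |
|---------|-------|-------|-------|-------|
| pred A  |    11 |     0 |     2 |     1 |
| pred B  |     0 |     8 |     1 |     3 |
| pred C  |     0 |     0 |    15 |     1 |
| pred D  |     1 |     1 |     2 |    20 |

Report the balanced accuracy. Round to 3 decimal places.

Balanced accuracy = mean of per-class recall.
  A: recall = 11/12 = 0.9167
  B: recall = 8/9 = 0.8889
  C: recall = 15/20 = 0.7500
  D: recall = 20/25 = 0.8000
Mean = (0.9167 + 0.8889 + 0.7500 + 0.8000) / 4 = 0.839

0.839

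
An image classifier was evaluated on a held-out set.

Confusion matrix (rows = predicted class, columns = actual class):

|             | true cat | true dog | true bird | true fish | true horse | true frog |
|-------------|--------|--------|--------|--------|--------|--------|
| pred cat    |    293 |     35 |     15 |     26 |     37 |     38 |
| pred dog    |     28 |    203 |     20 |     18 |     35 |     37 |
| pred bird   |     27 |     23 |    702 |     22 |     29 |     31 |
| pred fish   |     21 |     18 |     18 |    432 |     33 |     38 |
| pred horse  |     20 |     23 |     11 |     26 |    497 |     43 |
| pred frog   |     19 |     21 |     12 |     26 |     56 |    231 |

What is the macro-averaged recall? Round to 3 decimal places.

0.718

Per-class recall (TP/(TP+FN)):
  cat: TP=293, FN=28+27+21+20+19=115 → 293/408 = 0.7181
  dog: TP=203, FN=35+23+18+23+21=120 → 203/323 = 0.6285
  bird: TP=702, FN=15+20+18+11+12=76 → 702/778 = 0.9023
  fish: TP=432, FN=26+18+22+26+26=118 → 432/550 = 0.7855
  horse: TP=497, FN=37+35+29+33+56=190 → 497/687 = 0.7234
  frog: TP=231, FN=38+37+31+38+43=187 → 231/418 = 0.5526
Macro-recall = mean = (0.7181 + 0.6285 + 0.9023 + 0.7855 + 0.7234 + 0.5526) / 6 = 0.718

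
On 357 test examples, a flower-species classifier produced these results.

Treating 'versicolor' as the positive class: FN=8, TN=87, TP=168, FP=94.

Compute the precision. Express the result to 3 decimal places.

0.641

Precision = TP/(TP+FP) = 168/(168+94) = 168/262 = 0.641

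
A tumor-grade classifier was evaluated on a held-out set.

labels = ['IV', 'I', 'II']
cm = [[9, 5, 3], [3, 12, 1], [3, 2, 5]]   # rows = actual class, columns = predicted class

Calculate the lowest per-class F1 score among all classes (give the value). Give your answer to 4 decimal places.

Per-class F1 score (2·TP/(2·TP+FP+FN)):
  IV: TP=9, FP=3+3=6, FN=5+3=8 → 18/32 = 0.56250
  I: TP=12, FP=5+2=7, FN=3+1=4 → 24/35 = 0.68571
  II: TP=5, FP=3+1=4, FN=3+2=5 → 10/19 = 0.52632
Lowest is class 'II' with F1 score = 0.5263.

0.5263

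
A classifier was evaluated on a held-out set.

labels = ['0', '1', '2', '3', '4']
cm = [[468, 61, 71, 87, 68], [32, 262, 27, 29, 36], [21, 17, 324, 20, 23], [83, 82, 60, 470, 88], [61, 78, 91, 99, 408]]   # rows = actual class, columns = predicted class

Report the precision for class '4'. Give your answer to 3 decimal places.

Treat '4' as positive and all other classes as negative.
precision = TP/(TP+FP).
4: TP=408, FP=68+36+23+88=215 → 408/623 = 0.6549

0.655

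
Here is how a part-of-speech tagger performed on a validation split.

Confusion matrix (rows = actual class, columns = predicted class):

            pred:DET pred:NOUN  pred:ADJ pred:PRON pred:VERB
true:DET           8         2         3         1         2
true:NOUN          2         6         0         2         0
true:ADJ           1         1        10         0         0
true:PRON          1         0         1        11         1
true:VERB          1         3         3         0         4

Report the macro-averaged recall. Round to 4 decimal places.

Per-class recall (TP/(TP+FN)):
  DET: TP=8, FN=2+3+1+2=8 → 8/16 = 0.50000
  NOUN: TP=6, FN=2+0+2+0=4 → 6/10 = 0.60000
  ADJ: TP=10, FN=1+1+0+0=2 → 10/12 = 0.83333
  PRON: TP=11, FN=1+0+1+1=3 → 11/14 = 0.78571
  VERB: TP=4, FN=1+3+3+0=7 → 4/11 = 0.36364
Macro-recall = mean = (0.50000 + 0.60000 + 0.83333 + 0.78571 + 0.36364) / 5 = 0.6165

0.6165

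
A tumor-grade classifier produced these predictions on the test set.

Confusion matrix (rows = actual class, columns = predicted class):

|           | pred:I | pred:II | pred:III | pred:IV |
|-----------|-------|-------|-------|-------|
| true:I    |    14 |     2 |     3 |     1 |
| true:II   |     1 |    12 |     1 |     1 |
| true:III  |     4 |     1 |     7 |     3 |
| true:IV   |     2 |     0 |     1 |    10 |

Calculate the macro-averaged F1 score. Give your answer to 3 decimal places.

Per-class F1 score (2·TP/(2·TP+FP+FN)):
  I: TP=14, FP=1+4+2=7, FN=2+3+1=6 → 28/41 = 0.6829
  II: TP=12, FP=2+1+0=3, FN=1+1+1=3 → 24/30 = 0.8000
  III: TP=7, FP=3+1+1=5, FN=4+1+3=8 → 14/27 = 0.5185
  IV: TP=10, FP=1+1+3=5, FN=2+0+1=3 → 20/28 = 0.7143
Macro-F1 score = mean = (0.6829 + 0.8000 + 0.5185 + 0.7143) / 4 = 0.679

0.679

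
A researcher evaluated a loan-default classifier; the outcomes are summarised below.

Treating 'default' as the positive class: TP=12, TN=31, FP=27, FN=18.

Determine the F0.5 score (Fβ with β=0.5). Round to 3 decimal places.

Fβ = (1+β²)·TP / ((1+β²)·TP + β²·FN + FP), with β²=1/4
= 1.25·12 / (1.25·12 + 0.25·18 + 27) = 0.323

0.323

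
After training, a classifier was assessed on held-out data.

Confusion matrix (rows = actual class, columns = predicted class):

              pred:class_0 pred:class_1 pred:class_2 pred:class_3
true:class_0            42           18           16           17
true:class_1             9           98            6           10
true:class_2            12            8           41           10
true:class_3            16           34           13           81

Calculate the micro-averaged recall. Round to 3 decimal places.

Micro-averaging pools counts across classes: ΣTP=262, ΣFP=169, ΣFN=169.
Micro-recall = TP/(TP+FN) on pooled counts = 0.608 (equals overall accuracy in single-label multiclass).

0.608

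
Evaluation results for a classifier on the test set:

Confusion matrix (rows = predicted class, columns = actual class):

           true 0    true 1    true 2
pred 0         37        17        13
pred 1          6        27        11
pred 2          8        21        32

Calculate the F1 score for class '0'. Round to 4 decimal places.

One-vs-rest for '0': TP = diagonal; FP = other classes predicted '0'; FN = '0' predicted as other.
F1 score = 2·TP/(2·TP+FP+FN).
0: TP=37, FP=17+13=30, FN=6+8=14 → 74/118 = 0.62712

0.6271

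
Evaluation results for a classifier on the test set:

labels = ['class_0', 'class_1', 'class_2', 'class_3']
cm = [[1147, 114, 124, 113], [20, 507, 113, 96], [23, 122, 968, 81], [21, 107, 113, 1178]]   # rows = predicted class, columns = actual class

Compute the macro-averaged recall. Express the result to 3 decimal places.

0.770

Per-class recall (TP/(TP+FN)):
  class_0: TP=1147, FN=20+23+21=64 → 1147/1211 = 0.9472
  class_1: TP=507, FN=114+122+107=343 → 507/850 = 0.5965
  class_2: TP=968, FN=124+113+113=350 → 968/1318 = 0.7344
  class_3: TP=1178, FN=113+96+81=290 → 1178/1468 = 0.8025
Macro-recall = mean = (0.9472 + 0.5965 + 0.7344 + 0.8025) / 4 = 0.770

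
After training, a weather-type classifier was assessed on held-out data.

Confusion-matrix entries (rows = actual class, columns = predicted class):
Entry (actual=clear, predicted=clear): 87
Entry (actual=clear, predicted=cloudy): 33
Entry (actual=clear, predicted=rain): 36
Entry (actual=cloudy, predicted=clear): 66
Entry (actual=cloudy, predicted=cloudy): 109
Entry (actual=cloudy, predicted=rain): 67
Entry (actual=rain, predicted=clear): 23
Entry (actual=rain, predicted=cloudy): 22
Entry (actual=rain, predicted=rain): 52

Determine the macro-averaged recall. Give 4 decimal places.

0.5147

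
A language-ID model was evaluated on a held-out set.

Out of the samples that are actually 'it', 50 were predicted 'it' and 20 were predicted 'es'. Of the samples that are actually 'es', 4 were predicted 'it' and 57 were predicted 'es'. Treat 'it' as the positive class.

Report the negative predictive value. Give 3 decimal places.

NPV = TN/(TN+FN) = 57/(57+20) = 0.740

0.740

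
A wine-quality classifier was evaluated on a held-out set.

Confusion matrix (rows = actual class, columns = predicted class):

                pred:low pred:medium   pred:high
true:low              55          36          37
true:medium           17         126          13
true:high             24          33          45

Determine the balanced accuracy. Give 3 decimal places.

0.560

Balanced accuracy = mean of per-class recall.
  low: recall = 55/128 = 0.4297
  medium: recall = 126/156 = 0.8077
  high: recall = 45/102 = 0.4412
Mean = (0.4297 + 0.8077 + 0.4412) / 3 = 0.560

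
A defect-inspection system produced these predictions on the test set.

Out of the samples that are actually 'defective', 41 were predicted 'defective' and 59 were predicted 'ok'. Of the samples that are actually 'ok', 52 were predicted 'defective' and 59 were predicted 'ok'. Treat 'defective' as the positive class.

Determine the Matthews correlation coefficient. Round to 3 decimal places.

MCC = (TP·TN − FP·FN) / √((TP+FP)(TP+FN)(TN+FP)(TN+FN))
Numerator = 41·59 − 52·59 = -649
Denominator = √(93·100·111·118) = √121811400 = 11036.8202
MCC = -649 / 11036.8202 = -0.059

-0.059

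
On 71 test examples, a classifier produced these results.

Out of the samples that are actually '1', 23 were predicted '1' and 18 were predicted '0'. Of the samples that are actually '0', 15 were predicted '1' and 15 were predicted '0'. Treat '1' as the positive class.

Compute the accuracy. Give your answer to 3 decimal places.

0.535

Accuracy = (TP+TN)/N = (23+15)/71 = 0.535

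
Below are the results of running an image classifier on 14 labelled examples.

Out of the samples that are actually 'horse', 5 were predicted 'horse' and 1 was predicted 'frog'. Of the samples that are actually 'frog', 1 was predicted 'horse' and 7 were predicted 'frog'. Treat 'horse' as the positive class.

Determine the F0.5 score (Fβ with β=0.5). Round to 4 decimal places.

Fβ = (1+β²)·TP / ((1+β²)·TP + β²·FN + FP), with β²=1/4
= 1.25·5 / (1.25·5 + 0.25·1 + 1) = 0.8333

0.8333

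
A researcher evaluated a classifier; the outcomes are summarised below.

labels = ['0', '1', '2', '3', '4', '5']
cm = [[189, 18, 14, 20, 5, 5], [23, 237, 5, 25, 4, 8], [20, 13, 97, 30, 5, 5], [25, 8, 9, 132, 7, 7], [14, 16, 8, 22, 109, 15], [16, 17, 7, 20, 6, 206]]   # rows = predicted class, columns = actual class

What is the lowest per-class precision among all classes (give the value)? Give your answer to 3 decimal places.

0.571

Per-class precision (TP/(TP+FP)):
  0: TP=189, FP=18+14+20+5+5=62 → 189/251 = 0.7530
  1: TP=237, FP=23+5+25+4+8=65 → 237/302 = 0.7848
  2: TP=97, FP=20+13+30+5+5=73 → 97/170 = 0.5706
  3: TP=132, FP=25+8+9+7+7=56 → 132/188 = 0.7021
  4: TP=109, FP=14+16+8+22+15=75 → 109/184 = 0.5924
  5: TP=206, FP=16+17+7+20+6=66 → 206/272 = 0.7574
Lowest is class '2' with precision = 0.571.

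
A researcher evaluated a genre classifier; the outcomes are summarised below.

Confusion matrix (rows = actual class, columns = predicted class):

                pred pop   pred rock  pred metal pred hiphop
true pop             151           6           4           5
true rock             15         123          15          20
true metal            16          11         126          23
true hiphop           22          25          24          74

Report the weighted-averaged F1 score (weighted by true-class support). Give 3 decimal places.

Per-class F1 score (2·TP/(2·TP+FP+FN)):
  pop: TP=151, FP=15+16+22=53, FN=6+4+5=15 → 302/370 = 0.8162
  rock: TP=123, FP=6+11+25=42, FN=15+15+20=50 → 246/338 = 0.7278
  metal: TP=126, FP=4+15+24=43, FN=16+11+23=50 → 252/345 = 0.7304
  hiphop: TP=74, FP=5+20+23=48, FN=22+25+24=71 → 148/267 = 0.5543
Weighted-F1 score = Σ (supportᵢ/N)·F1 scoreᵢ with N=660: (166/660)·0.8162 + (173/660)·0.7278 + (176/660)·0.7304 + (145/660)·0.5543 = 0.713

0.713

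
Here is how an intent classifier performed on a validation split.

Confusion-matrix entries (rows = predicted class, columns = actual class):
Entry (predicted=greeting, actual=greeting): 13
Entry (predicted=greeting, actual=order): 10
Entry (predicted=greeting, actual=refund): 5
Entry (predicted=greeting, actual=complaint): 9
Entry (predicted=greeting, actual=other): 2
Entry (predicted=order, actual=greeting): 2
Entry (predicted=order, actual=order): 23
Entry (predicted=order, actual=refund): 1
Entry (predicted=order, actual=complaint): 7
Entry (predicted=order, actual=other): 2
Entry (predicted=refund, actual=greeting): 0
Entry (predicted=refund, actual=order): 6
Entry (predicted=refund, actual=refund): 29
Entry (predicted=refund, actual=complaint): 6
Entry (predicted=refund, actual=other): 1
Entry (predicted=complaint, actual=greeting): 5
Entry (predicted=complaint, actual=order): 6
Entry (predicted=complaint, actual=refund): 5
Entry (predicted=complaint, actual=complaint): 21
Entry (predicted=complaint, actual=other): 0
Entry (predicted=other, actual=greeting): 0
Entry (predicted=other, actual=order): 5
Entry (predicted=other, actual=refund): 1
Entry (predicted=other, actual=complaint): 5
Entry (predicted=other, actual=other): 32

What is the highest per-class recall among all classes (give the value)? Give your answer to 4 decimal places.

0.8649

Per-class recall (TP/(TP+FN)):
  greeting: TP=13, FN=2+0+5+0=7 → 13/20 = 0.65000
  order: TP=23, FN=10+6+6+5=27 → 23/50 = 0.46000
  refund: TP=29, FN=5+1+5+1=12 → 29/41 = 0.70732
  complaint: TP=21, FN=9+7+6+5=27 → 21/48 = 0.43750
  other: TP=32, FN=2+2+1+0=5 → 32/37 = 0.86486
Highest is class 'other' with recall = 0.8649.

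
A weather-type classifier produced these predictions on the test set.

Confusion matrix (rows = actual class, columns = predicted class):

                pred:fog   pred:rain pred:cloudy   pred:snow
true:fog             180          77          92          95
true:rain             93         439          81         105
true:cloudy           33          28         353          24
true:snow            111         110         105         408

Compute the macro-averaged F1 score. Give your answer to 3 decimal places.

Per-class F1 score (2·TP/(2·TP+FP+FN)):
  fog: TP=180, FP=93+33+111=237, FN=77+92+95=264 → 360/861 = 0.4181
  rain: TP=439, FP=77+28+110=215, FN=93+81+105=279 → 878/1372 = 0.6399
  cloudy: TP=353, FP=92+81+105=278, FN=33+28+24=85 → 706/1069 = 0.6604
  snow: TP=408, FP=95+105+24=224, FN=111+110+105=326 → 816/1366 = 0.5974
Macro-F1 score = mean = (0.4181 + 0.6399 + 0.6604 + 0.5974) / 4 = 0.579

0.579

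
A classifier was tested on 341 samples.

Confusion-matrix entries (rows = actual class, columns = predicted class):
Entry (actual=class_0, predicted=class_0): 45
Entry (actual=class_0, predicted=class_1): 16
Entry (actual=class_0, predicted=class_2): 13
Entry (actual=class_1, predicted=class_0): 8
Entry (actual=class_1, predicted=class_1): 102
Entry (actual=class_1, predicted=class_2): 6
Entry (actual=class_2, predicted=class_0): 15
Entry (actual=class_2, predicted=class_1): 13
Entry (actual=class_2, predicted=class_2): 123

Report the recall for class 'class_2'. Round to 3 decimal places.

Take TP from the diagonal, FP from the rest of the 'class_2' prediction marginal, FN from the rest of the 'class_2' actual marginal.
recall = TP/(TP+FN).
class_2: TP=123, FN=15+13=28 → 123/151 = 0.8146

0.815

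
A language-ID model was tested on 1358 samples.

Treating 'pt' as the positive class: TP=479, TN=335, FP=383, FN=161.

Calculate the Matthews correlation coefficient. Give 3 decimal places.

MCC = (TP·TN − FP·FN) / √((TP+FP)(TP+FN)(TN+FP)(TN+FN))
Numerator = 479·335 − 383·161 = 98802
Denominator = √(862·640·718·496) = √196468695040 = 443247.8934
MCC = 98802 / 443247.8934 = 0.223

0.223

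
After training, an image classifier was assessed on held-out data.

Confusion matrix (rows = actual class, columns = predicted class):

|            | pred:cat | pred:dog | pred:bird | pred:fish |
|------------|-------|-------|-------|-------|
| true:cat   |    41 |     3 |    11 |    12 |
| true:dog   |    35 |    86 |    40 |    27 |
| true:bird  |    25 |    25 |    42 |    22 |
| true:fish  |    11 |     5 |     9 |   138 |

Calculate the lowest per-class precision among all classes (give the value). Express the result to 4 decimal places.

0.3661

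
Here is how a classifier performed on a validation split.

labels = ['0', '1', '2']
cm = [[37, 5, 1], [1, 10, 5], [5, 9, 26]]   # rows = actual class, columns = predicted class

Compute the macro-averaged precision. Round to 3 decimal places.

0.697

Per-class precision (TP/(TP+FP)):
  0: TP=37, FP=1+5=6 → 37/43 = 0.8605
  1: TP=10, FP=5+9=14 → 10/24 = 0.4167
  2: TP=26, FP=1+5=6 → 26/32 = 0.8125
Macro-precision = mean = (0.8605 + 0.4167 + 0.8125) / 3 = 0.697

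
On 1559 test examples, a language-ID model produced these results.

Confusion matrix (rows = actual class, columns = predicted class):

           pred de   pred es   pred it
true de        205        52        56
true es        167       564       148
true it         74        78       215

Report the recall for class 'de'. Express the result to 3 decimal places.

Take TP from the diagonal, FP from the rest of the 'de' prediction marginal, FN from the rest of the 'de' actual marginal.
recall = TP/(TP+FN).
de: TP=205, FN=52+56=108 → 205/313 = 0.6550

0.655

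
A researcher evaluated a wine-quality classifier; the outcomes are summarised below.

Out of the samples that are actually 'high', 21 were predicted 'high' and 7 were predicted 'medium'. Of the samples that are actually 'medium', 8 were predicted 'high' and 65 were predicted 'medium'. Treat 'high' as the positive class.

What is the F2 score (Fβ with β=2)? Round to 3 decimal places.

0.745

Fβ = (1+β²)·TP / ((1+β²)·TP + β²·FN + FP), with β²=4
= 5·21 / (5·21 + 4·7 + 8) = 0.745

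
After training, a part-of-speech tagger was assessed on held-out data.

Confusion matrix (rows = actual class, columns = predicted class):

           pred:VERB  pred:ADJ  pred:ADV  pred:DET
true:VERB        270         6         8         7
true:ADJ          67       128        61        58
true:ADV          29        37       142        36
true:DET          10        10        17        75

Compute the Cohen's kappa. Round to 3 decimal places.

Observed agreement pₒ = trace/N = 615/961 = 0.6400
Expected agreement pₑ = Σ (rowᵢ·colᵢ)/N² = (291·376 + 314·181 + 244·228 + 112·176)/961² = 0.2616
κ = (pₒ − pₑ)/(1 − pₑ) = (0.6400 − 0.2616)/(1 − 0.2616) = 0.512

0.512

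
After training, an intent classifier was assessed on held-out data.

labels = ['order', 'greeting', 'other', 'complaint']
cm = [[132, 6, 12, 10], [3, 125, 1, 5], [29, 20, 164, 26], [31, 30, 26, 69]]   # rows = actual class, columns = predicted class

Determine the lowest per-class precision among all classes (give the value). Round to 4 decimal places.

Per-class precision (TP/(TP+FP)):
  order: TP=132, FP=3+29+31=63 → 132/195 = 0.67692
  greeting: TP=125, FP=6+20+30=56 → 125/181 = 0.69061
  other: TP=164, FP=12+1+26=39 → 164/203 = 0.80788
  complaint: TP=69, FP=10+5+26=41 → 69/110 = 0.62727
Lowest is class 'complaint' with precision = 0.6273.

0.6273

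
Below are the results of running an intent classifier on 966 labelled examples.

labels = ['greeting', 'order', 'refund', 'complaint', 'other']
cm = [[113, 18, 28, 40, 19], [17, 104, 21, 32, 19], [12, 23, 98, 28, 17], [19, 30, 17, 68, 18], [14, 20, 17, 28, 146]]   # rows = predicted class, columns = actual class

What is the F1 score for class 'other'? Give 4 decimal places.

0.6577

F1 score = 2·TP/(2·TP+FP+FN).
other: TP=146, FP=14+20+17+28=79, FN=19+19+17+18=73 → 292/444 = 0.65766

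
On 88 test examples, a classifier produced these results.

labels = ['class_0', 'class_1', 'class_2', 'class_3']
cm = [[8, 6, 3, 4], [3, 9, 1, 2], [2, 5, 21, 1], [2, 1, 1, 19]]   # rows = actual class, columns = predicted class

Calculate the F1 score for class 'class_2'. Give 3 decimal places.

F1 score = 2·TP/(2·TP+FP+FN).
class_2: TP=21, FP=3+1+1=5, FN=2+5+1=8 → 42/55 = 0.7636

0.764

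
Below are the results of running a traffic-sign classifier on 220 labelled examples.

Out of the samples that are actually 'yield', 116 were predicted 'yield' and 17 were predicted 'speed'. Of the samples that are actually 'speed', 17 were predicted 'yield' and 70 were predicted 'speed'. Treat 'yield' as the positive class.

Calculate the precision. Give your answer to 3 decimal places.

0.872

Precision = TP/(TP+FP) = 116/(116+17) = 116/133 = 0.872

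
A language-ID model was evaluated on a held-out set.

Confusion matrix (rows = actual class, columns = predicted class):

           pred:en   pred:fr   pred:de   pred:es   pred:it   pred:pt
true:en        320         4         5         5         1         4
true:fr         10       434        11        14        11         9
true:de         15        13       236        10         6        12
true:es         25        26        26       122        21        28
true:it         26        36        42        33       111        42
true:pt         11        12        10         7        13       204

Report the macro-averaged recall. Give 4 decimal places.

0.7180

Per-class recall (TP/(TP+FN)):
  en: TP=320, FN=4+5+5+1+4=19 → 320/339 = 0.94395
  fr: TP=434, FN=10+11+14+11+9=55 → 434/489 = 0.88753
  de: TP=236, FN=15+13+10+6+12=56 → 236/292 = 0.80822
  es: TP=122, FN=25+26+26+21+28=126 → 122/248 = 0.49194
  it: TP=111, FN=26+36+42+33+42=179 → 111/290 = 0.38276
  pt: TP=204, FN=11+12+10+7+13=53 → 204/257 = 0.79377
Macro-recall = mean = (0.94395 + 0.88753 + 0.80822 + 0.49194 + 0.38276 + 0.79377) / 6 = 0.7180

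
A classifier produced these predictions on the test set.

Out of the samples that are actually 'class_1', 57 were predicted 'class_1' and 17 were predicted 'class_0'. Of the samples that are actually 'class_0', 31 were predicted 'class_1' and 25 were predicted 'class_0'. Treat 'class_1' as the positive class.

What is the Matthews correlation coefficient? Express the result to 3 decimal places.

MCC = (TP·TN − FP·FN) / √((TP+FP)(TP+FN)(TN+FP)(TN+FN))
Numerator = 57·25 − 31·17 = 898
Denominator = √(88·74·56·42) = √15316224 = 3913.5948
MCC = 898 / 3913.5948 = 0.229

0.229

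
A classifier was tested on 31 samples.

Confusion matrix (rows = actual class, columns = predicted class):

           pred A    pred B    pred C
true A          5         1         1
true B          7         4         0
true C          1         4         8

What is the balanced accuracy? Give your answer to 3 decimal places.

Balanced accuracy = mean of per-class recall.
  A: recall = 5/7 = 0.7143
  B: recall = 4/11 = 0.3636
  C: recall = 8/13 = 0.6154
Mean = (0.7143 + 0.3636 + 0.6154) / 3 = 0.564

0.564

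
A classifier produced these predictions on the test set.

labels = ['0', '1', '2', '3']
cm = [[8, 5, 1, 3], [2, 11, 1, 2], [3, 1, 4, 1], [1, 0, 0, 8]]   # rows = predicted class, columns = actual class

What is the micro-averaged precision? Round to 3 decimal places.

0.608

Micro-averaging pools counts across classes: ΣTP=31, ΣFP=20, ΣFN=20.
Micro-precision = TP/(TP+FP) on pooled counts = 0.608 (equals overall accuracy in single-label multiclass).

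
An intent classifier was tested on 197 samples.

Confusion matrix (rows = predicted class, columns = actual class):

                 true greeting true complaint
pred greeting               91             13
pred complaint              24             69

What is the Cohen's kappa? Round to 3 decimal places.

0.621

Observed agreement pₒ = trace/N = 160/197 = 0.8122
Expected agreement pₑ = Σ (rowᵢ·colᵢ)/N² = (115·104 + 82·93)/197² = 0.5047
κ = (pₒ − pₑ)/(1 − pₑ) = (0.8122 − 0.5047)/(1 − 0.5047) = 0.621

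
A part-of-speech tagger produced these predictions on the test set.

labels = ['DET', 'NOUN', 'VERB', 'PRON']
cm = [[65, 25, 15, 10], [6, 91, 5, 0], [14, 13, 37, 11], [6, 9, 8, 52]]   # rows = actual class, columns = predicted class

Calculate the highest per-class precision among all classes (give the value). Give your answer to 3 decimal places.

Per-class precision (TP/(TP+FP)):
  DET: TP=65, FP=6+14+6=26 → 65/91 = 0.7143
  NOUN: TP=91, FP=25+13+9=47 → 91/138 = 0.6594
  VERB: TP=37, FP=15+5+8=28 → 37/65 = 0.5692
  PRON: TP=52, FP=10+0+11=21 → 52/73 = 0.7123
Highest is class 'DET' with precision = 0.714.

0.714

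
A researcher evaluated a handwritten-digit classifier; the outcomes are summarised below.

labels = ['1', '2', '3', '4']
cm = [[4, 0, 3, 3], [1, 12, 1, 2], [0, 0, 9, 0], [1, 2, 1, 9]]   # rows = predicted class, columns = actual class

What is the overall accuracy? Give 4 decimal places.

0.7083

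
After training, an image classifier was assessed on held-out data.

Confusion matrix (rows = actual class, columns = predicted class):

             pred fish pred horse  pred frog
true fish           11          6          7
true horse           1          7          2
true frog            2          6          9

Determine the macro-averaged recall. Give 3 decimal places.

Per-class recall (TP/(TP+FN)):
  fish: TP=11, FN=6+7=13 → 11/24 = 0.4583
  horse: TP=7, FN=1+2=3 → 7/10 = 0.7000
  frog: TP=9, FN=2+6=8 → 9/17 = 0.5294
Macro-recall = mean = (0.4583 + 0.7000 + 0.5294) / 3 = 0.563

0.563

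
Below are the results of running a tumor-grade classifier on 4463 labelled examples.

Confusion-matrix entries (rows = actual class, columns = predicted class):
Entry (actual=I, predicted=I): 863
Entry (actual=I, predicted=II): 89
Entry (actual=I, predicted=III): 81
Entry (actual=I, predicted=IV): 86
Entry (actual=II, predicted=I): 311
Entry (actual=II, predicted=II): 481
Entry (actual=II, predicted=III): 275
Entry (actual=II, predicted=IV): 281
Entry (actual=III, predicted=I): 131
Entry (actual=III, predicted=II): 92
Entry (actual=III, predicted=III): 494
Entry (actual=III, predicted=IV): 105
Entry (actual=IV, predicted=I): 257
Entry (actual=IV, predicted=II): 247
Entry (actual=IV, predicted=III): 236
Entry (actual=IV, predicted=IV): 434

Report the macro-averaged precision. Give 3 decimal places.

0.504

Per-class precision (TP/(TP+FP)):
  I: TP=863, FP=311+131+257=699 → 863/1562 = 0.5525
  II: TP=481, FP=89+92+247=428 → 481/909 = 0.5292
  III: TP=494, FP=81+275+236=592 → 494/1086 = 0.4549
  IV: TP=434, FP=86+281+105=472 → 434/906 = 0.4790
Macro-precision = mean = (0.5525 + 0.5292 + 0.4549 + 0.4790) / 4 = 0.504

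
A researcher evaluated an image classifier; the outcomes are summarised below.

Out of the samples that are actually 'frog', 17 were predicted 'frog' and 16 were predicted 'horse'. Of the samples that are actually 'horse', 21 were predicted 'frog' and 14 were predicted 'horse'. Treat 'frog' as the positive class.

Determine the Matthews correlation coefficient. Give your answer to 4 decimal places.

MCC = (TP·TN − FP·FN) / √((TP+FP)(TP+FN)(TN+FP)(TN+FN))
Numerator = 17·14 − 21·16 = -98
Denominator = √(38·33·35·30) = √1316700 = 1147.4755
MCC = -98 / 1147.4755 = -0.0854

-0.0854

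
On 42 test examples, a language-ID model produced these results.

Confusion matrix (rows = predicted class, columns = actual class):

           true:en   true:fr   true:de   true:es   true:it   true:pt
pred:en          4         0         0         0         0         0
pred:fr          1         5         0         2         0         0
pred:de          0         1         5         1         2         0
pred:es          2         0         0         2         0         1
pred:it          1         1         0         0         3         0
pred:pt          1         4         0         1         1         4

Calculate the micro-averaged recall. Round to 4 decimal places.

0.5476

Micro-averaging pools counts across classes: ΣTP=23, ΣFP=19, ΣFN=19.
Micro-recall = TP/(TP+FN) on pooled counts = 0.5476 (equals overall accuracy in single-label multiclass).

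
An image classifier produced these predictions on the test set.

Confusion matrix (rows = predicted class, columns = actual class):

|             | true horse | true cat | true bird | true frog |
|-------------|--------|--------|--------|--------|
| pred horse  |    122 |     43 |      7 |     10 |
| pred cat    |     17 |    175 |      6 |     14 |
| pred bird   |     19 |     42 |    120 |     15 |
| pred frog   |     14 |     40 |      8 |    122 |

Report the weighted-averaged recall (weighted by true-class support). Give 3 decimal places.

0.696

Per-class recall (TP/(TP+FN)):
  horse: TP=122, FN=17+19+14=50 → 122/172 = 0.7093
  cat: TP=175, FN=43+42+40=125 → 175/300 = 0.5833
  bird: TP=120, FN=7+6+8=21 → 120/141 = 0.8511
  frog: TP=122, FN=10+14+15=39 → 122/161 = 0.7578
Weighted-recall = Σ (supportᵢ/N)·recallᵢ with N=774: (172/774)·0.7093 + (300/774)·0.5833 + (141/774)·0.8511 + (161/774)·0.7578 = 0.696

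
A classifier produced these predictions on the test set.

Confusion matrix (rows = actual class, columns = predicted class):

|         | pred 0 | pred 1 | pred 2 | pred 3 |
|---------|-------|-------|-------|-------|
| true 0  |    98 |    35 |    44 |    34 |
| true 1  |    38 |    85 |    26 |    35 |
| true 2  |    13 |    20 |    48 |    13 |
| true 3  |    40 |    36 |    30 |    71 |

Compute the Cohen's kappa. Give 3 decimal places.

Observed agreement pₒ = trace/N = 302/666 = 0.4535
Expected agreement pₑ = Σ (rowᵢ·colᵢ)/N² = (211·189 + 184·176 + 94·148 + 177·153)/666² = 0.2553
κ = (pₒ − pₑ)/(1 − pₑ) = (0.4535 − 0.2553)/(1 − 0.2553) = 0.266

0.266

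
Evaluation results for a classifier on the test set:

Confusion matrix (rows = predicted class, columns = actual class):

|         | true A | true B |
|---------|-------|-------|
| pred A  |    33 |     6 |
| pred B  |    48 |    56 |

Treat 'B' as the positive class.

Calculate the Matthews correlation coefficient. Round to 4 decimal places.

0.3457

MCC = (TP·TN − FP·FN) / √((TP+FP)(TP+FN)(TN+FP)(TN+FN))
Numerator = 56·33 − 48·6 = 1560
Denominator = √(104·62·81·39) = √20369232 = 4513.2286
MCC = 1560 / 4513.2286 = 0.3457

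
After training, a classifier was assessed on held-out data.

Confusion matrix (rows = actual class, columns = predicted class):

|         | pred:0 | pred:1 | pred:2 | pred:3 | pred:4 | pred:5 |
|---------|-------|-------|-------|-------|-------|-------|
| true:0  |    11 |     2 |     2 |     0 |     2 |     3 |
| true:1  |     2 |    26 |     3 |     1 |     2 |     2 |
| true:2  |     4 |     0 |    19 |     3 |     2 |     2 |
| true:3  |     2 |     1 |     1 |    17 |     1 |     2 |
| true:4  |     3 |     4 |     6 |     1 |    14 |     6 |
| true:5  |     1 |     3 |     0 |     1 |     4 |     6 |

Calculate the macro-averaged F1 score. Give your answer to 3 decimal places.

0.565

Per-class F1 score (2·TP/(2·TP+FP+FN)):
  0: TP=11, FP=2+4+2+3+1=12, FN=2+2+0+2+3=9 → 22/43 = 0.5116
  1: TP=26, FP=2+0+1+4+3=10, FN=2+3+1+2+2=10 → 52/72 = 0.7222
  2: TP=19, FP=2+3+1+6+0=12, FN=4+0+3+2+2=11 → 38/61 = 0.6230
  3: TP=17, FP=0+1+3+1+1=6, FN=2+1+1+1+2=7 → 34/47 = 0.7234
  4: TP=14, FP=2+2+2+1+4=11, FN=3+4+6+1+6=20 → 28/59 = 0.4746
  5: TP=6, FP=3+2+2+2+6=15, FN=1+3+0+1+4=9 → 12/36 = 0.3333
Macro-F1 score = mean = (0.5116 + 0.7222 + 0.6230 + 0.7234 + 0.4746 + 0.3333) / 6 = 0.565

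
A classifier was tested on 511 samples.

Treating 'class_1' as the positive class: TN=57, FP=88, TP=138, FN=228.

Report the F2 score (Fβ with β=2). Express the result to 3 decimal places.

Fβ = (1+β²)·TP / ((1+β²)·TP + β²·FN + FP), with β²=4
= 5·138 / (5·138 + 4·228 + 88) = 0.408

0.408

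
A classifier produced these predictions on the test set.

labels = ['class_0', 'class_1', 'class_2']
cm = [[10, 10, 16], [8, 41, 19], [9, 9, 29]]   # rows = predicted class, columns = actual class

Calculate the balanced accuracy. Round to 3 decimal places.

0.502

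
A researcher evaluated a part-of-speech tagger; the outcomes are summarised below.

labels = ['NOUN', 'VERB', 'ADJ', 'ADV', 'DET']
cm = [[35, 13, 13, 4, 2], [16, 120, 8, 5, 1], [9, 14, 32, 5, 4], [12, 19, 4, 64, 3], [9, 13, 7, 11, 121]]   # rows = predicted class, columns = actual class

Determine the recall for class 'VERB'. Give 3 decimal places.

recall = TP/(TP+FN).
VERB: TP=120, FN=13+14+19+13=59 → 120/179 = 0.6704

0.670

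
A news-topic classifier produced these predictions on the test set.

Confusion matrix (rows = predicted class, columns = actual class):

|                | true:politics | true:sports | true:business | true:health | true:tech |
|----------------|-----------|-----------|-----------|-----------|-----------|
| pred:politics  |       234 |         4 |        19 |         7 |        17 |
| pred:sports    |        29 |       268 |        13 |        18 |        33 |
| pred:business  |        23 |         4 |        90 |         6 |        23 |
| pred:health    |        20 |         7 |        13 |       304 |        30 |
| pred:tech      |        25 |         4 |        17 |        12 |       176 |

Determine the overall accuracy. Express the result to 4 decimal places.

0.7679

Accuracy = trace / total = (234+268+90+304+176=1072) / 1396 = 1072/1396 = 0.7679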